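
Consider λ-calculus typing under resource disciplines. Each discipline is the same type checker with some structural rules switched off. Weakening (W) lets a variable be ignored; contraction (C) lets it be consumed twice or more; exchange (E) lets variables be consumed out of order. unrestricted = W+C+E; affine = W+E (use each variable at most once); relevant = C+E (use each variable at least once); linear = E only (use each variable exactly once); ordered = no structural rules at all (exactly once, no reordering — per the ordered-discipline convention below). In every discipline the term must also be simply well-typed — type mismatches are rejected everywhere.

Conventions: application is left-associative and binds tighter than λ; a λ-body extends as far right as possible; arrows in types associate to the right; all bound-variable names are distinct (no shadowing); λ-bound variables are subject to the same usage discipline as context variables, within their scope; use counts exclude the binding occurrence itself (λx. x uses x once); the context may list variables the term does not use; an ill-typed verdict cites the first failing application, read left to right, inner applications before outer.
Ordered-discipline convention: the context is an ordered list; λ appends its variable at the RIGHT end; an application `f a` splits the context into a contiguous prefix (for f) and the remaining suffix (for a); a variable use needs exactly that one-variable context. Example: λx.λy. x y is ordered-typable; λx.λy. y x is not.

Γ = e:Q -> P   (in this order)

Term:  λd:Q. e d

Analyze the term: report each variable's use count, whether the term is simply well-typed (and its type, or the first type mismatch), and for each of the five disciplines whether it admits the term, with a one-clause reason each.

use counts: e: 1, d (bound): 1
order of uses: e, d
typing: well-typed at Q -> P
ordered: ✓ — single-use (e, d), ordered derivation ok
linear: ✓ — exactly-once usage across e, d
affine: ✓ — none of e, d used more than once
relevant: ✓ — none of e, d goes unused
unrestricted: ✓ — typability at Q -> P is all that's needed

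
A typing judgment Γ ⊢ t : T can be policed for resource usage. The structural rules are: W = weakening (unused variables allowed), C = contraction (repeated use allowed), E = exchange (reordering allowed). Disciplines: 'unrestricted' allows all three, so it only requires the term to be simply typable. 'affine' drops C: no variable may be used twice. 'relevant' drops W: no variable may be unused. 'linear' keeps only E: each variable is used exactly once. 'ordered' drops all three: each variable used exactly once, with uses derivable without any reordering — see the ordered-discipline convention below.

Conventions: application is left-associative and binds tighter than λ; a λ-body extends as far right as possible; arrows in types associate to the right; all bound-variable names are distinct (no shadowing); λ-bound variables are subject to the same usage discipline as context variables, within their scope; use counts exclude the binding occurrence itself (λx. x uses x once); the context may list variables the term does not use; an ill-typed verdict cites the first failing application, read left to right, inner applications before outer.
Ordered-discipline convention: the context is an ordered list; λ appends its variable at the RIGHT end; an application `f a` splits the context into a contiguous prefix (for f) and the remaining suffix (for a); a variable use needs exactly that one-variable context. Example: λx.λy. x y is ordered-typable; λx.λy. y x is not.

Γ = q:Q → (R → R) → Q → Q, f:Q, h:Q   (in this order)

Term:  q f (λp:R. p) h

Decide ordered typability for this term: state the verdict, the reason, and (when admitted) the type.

yes — single-use (q, f, h, p), ordered derivation ok; term : Q
variable uses: q: 1; f: 1; h: 1; p [bound]: 1
use order (left to right): q, f, p, h
typing: well-typed — term : Q
across the five disciplines: ordered ✓; linear ✓; affine ✓; relevant ✓; unrestricted ✓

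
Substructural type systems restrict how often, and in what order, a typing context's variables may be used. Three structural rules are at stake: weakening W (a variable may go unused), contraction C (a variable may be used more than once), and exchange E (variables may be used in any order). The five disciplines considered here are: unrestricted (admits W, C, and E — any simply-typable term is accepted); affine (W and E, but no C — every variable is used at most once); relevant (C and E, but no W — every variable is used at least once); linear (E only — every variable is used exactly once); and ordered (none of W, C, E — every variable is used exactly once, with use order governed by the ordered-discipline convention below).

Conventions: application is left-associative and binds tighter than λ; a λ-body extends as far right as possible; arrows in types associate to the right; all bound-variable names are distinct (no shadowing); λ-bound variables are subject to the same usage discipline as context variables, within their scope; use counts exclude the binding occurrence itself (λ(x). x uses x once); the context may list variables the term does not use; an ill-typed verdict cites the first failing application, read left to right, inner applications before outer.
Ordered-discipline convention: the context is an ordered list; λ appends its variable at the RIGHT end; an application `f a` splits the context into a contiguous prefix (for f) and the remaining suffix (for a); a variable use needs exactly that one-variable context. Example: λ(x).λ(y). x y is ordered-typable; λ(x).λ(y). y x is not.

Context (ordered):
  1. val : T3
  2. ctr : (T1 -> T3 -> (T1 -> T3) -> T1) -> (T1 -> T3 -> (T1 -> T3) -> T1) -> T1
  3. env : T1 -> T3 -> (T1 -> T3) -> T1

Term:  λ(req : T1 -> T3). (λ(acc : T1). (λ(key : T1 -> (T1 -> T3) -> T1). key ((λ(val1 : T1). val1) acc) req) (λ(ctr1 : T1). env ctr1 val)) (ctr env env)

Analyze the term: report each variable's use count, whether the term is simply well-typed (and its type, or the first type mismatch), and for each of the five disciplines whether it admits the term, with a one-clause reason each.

variable uses: val ×1, ctr ×1, env ×3, req (λ-bound) ×1, acc (λ-bound) ×1, key (λ-bound) ×1, val1 (λ-bound) ×1, ctr1 (λ-bound) ×1
order of uses: key, val1, acc, req, env, ctr1, val, ctr, env, env
typing: well-typed at (T1 -> T3) -> T1
ordered: ✗ — uses contraction: env ×3
linear: ✗ — uses contraction: env ×3
affine: ✗ — uses contraction: env ×3
relevant: ✓ — every one of val, ctr, env, req, acc, key, val1, ctr1 appears
unrestricted: ✓ — typability at (T1 -> T3) -> T1 is all that's needed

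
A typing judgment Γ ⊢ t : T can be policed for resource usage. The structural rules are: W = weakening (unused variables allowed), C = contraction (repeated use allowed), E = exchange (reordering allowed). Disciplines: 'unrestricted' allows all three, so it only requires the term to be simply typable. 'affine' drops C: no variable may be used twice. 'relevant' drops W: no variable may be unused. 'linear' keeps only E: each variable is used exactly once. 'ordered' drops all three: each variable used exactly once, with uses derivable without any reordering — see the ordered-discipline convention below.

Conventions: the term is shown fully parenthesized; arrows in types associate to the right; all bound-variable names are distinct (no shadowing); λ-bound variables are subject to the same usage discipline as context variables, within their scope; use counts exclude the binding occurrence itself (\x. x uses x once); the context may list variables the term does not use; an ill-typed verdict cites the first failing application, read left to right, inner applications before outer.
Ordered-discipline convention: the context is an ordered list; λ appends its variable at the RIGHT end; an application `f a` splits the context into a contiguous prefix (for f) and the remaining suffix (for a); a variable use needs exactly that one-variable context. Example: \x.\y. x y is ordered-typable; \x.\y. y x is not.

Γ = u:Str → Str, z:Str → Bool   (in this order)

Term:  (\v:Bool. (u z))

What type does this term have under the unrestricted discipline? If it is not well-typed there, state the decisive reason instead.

not well-typed under unrestricted — fails simple typing
variable uses: u=1; z=1; v [bound]=0
left-to-right use order: u, z
typing: ill-typed: an application expects Str but receives Str → Bool
summary: ordered ✗, linear ✗, affine ✗, relevant ✗, unrestricted ✗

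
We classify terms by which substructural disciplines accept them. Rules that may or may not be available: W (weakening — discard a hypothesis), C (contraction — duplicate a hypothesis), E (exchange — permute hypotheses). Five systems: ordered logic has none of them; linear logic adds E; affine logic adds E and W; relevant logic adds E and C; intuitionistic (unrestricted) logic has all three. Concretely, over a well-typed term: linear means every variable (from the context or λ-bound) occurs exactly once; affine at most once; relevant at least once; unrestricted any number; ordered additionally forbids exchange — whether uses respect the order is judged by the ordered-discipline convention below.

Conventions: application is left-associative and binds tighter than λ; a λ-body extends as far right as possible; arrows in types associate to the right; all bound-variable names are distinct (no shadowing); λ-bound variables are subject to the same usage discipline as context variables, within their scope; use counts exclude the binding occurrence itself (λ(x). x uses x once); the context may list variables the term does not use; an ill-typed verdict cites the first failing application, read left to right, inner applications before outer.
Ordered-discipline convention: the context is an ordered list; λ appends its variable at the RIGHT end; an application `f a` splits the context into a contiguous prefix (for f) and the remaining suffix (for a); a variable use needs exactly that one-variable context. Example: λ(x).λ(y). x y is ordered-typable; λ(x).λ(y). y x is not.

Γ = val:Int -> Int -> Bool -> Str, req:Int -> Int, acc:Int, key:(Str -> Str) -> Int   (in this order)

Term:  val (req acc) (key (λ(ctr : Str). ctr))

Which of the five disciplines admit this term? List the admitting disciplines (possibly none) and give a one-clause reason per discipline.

admitting disciplines: ordered, linear, affine, relevant, unrestricted
usage: val ×1; req ×1; acc ×1; key ×1; ctr [bound] ×1
uses in reading order: val, req, acc, key, ctr
typing: the term checks, with type Bool -> Str
ordered: ✓, val, req, acc, key, ctr once each; derivable with no W/C/E
linear: ✓, val, req, acc, key, ctr: one use apiece
affine: ✓, no duplicate uses among val, req, acc, key, ctr
relevant: ✓, at least one use each (val, req, acc, key, ctr)
unrestricted: ✓, well-typed at Bool -> Str; no restrictions here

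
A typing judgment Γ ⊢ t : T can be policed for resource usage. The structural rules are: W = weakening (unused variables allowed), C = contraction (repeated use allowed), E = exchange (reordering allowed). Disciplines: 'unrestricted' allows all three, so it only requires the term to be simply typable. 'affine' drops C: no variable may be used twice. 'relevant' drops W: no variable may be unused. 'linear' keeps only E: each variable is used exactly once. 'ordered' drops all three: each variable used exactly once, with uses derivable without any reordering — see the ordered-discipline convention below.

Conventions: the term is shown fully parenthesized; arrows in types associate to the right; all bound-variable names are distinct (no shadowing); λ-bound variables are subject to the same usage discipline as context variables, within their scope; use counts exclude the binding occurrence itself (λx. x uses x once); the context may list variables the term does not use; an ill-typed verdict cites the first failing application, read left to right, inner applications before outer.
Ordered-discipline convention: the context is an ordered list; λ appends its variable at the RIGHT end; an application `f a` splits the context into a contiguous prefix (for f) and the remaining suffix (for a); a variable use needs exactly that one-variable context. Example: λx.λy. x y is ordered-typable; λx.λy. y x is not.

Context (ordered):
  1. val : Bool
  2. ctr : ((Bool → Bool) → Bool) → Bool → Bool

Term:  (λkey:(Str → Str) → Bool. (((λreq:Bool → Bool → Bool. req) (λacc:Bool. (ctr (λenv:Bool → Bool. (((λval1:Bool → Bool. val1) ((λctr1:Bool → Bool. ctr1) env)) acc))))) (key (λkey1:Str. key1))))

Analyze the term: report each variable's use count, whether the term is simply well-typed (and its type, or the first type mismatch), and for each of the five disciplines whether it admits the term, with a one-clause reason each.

usage: val: 0×, ctr: 1×, key [bound]: 1×, req [bound]: 1×, acc [bound]: 1×, env [bound]: 1×, val1 [bound]: 1×, ctr1 [bound]: 1×, key1 [bound]: 1×
uses in reading order: req, ctr, val1, ctr1, env, acc, key, key1
typing: well-typed — term : ((Str → Str) → Bool) → Bool → Bool
ordered: ✗, unused: val — weakening required
linear: ✗, unused: val — weakening required
affine: ✓, at most one use each (val, ctr, key, req, acc, env, val1, ctr1, key1)
relevant: ✗, unused: val — weakening required
unrestricted: ✓, well-typed at ((Str → Str) → Bool) → Bool → Bool; no restrictions here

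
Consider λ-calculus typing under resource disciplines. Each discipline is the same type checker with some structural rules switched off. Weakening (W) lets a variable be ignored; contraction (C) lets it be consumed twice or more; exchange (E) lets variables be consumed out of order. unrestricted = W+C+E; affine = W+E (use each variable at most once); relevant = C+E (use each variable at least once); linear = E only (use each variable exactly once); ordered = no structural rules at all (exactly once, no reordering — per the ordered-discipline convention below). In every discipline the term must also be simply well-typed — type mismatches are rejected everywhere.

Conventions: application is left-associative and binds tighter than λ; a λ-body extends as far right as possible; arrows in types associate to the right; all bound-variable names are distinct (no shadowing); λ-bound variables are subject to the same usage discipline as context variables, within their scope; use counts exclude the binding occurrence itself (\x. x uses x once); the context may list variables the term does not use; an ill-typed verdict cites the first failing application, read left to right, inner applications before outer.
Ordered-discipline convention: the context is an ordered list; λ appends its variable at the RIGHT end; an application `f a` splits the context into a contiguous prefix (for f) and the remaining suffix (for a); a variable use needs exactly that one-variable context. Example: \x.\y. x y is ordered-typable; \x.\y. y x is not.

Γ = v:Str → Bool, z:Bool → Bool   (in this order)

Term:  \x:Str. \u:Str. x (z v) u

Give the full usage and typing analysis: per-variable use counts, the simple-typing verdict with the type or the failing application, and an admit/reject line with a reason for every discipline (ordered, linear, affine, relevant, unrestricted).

counts: v ×1, z ×1, x (λ-bound) ×1, u (λ-bound) ×1
uses in reading order: x, z, v, u
typing: ill-typed: an application expects Bool but receives Str → Bool
ordered: ✗, a type mismatch blocks all five
linear: ✗, the type mismatch rejects it
affine: ✗, not simply typable
relevant: ✗, fails simple typing
unrestricted: ✗, a type mismatch blocks all five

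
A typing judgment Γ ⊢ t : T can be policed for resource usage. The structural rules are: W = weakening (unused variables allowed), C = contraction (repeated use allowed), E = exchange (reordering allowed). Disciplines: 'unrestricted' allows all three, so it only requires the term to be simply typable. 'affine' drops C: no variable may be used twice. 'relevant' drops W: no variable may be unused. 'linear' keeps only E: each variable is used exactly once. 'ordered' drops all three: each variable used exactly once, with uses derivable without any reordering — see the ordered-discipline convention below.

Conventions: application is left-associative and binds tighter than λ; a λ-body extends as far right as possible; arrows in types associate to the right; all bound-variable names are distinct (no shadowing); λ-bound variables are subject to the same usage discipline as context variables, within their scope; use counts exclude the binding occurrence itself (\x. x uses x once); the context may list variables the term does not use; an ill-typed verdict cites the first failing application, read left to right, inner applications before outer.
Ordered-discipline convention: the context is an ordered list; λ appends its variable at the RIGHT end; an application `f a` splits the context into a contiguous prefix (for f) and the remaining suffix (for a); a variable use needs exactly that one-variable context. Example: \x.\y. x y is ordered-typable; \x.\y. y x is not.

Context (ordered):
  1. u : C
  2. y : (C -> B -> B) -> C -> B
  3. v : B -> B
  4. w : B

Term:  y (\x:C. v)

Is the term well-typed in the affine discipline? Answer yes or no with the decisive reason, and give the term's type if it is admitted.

yes — no duplicate uses among u, y, v, w, x; term : C -> B
variable uses: u ×0, y ×1, v ×1, w ×0, x (bound) ×0
left-to-right use order: y, v
typing: well-typed — term : C -> B
across the five disciplines: ordered ✗; linear ✗; affine ✓; relevant ✗; unrestricted ✓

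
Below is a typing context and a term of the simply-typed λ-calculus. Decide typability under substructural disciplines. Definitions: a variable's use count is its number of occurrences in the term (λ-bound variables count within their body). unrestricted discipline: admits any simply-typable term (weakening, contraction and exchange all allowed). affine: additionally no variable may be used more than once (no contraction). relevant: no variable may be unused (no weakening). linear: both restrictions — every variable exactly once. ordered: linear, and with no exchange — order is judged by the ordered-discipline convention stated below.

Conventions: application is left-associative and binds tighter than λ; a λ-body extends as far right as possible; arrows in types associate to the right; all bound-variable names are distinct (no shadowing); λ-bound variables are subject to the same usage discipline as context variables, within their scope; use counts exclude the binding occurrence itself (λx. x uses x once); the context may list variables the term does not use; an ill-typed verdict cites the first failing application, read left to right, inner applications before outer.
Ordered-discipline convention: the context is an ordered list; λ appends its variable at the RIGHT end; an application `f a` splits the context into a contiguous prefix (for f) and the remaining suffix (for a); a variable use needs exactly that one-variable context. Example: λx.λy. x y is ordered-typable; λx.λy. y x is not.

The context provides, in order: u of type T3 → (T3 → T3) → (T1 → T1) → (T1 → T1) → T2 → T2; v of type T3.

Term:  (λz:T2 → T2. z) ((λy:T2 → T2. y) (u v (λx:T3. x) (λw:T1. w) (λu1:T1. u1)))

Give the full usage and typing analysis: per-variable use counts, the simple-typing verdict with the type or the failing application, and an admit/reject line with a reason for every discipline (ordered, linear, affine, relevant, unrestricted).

variable uses: u: 1×; v: 1×; z [bound]: 1×; y [bound]: 1×; x [bound]: 1×; w [bound]: 1×; u1 [bound]: 1×
left-to-right use order: z, y, u, v, x, w, u1
typing: ✓ — T2 → T2
ordered: ✓ — single-use (u, v, z, y, x, w, u1), ordered derivation ok
linear: ✓ — exactly-once usage across u, v, z, y, x, w, u1
affine: ✓ — no duplicate uses among u, v, z, y, x, w, u1
relevant: ✓ — at least one use each (u, v, z, y, x, w, u1)
unrestricted: ✓ — well-typed at T2 → T2; no restrictions here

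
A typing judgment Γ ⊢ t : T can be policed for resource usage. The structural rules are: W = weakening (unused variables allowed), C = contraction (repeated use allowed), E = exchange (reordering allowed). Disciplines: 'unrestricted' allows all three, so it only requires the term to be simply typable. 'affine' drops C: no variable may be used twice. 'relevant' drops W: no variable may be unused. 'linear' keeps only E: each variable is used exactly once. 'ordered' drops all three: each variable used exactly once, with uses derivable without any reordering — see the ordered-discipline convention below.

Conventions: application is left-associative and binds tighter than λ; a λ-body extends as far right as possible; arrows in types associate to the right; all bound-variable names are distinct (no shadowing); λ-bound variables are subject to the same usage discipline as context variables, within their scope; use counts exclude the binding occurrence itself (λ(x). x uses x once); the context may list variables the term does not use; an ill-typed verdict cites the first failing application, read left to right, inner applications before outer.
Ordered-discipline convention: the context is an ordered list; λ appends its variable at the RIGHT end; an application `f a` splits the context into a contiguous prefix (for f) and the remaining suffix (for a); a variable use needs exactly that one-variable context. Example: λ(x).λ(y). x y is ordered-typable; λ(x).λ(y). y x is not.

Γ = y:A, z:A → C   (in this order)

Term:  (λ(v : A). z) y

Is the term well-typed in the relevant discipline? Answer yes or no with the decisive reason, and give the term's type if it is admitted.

no — needs weakening: v unused
variable uses: y=1, z=1, v (bound)=0
left-to-right use order: z, y
typing: well-typed — term : A → C
all disciplines: ordered ✗, linear ✗, affine ✓, relevant ✗, unrestricted ✓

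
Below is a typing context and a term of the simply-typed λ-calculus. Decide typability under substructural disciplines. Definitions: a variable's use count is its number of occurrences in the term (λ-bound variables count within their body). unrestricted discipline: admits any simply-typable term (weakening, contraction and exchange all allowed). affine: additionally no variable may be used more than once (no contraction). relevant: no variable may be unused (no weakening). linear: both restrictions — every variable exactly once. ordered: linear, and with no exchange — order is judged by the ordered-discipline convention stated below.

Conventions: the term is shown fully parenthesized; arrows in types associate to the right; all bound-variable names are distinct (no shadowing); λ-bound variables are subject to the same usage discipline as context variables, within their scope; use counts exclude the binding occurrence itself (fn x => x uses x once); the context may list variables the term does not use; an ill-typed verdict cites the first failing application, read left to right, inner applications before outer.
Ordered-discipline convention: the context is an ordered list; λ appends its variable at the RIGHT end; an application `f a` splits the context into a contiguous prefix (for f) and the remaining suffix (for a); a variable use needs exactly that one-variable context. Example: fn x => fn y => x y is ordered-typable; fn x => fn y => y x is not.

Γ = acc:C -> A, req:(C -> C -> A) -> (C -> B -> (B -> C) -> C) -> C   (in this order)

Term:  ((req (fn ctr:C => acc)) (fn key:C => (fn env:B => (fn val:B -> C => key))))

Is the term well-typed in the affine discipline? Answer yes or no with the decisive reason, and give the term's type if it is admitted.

yes — none of acc, req, ctr, key, env, val used more than once; term : C
counts: acc=1, req=1, ctr (bound)=0, key (bound)=1, env (bound)=0, val (bound)=0
order of uses: req, acc, key
typing: the term checks, with type C
all disciplines: ordered ✗; linear ✗; affine ✓; relevant ✗; unrestricted ✓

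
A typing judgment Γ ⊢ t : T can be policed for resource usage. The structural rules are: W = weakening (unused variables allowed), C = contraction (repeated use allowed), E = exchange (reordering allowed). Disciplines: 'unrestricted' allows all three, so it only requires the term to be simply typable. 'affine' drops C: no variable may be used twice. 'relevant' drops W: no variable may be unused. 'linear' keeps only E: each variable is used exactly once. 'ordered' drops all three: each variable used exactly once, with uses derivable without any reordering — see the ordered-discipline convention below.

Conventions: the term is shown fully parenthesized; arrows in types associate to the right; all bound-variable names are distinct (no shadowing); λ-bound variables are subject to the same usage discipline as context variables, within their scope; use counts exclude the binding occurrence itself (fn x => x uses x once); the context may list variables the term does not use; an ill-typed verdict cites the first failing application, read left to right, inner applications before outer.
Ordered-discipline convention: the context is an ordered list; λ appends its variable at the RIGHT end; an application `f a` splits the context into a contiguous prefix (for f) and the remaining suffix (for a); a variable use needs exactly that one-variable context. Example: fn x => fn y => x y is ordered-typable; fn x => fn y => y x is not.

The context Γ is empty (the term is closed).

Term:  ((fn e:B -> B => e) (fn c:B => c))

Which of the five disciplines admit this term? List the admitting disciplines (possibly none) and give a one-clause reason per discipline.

admitted by: ordered, linear, affine, relevant, unrestricted
variable uses: e [bound]: 1; c [bound]: 1
order of uses: e, c
typing: ✓ — B -> B
ordered: ✓ — e, c: once each, no exchange needed
linear: ✓ — e, c: one use apiece
affine: ✓ — none of e, c used more than once
relevant: ✓ — e, c: all used, weakening unneeded
unrestricted: ✓ — simply typable at B -> B; W, C, E all held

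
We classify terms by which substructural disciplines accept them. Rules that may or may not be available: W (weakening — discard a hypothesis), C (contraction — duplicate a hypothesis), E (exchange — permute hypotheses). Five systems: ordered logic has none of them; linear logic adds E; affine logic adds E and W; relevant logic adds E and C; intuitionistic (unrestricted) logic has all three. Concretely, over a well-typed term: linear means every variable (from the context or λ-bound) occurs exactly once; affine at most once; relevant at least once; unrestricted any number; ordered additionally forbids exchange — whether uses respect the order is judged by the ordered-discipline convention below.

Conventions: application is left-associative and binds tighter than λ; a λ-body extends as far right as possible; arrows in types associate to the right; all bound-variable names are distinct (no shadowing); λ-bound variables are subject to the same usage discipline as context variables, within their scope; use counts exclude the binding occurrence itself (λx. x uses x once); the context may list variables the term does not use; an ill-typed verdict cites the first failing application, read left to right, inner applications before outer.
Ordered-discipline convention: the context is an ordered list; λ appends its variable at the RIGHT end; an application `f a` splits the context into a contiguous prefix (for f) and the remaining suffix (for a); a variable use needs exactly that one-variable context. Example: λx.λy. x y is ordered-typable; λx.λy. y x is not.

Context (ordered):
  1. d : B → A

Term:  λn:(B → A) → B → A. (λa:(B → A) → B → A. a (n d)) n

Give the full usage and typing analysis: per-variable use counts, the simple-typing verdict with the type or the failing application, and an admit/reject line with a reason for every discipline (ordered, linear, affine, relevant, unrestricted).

counts: d=1, n (λ-bound)=2, a (λ-bound)=1
order of uses: a, n, d, n
typing: well-typed — term : ((B → A) → B → A) → B → A
ordered: ✗ — repeated use of n ×2
linear: ✗ — repeated use of n ×2
affine: ✗ — repeated use of n ×2
relevant: ✓ — d, n, a: all used, weakening unneeded
unrestricted: ✓ — type-checks (((B → A) → B → A) → B → A) and nothing is barred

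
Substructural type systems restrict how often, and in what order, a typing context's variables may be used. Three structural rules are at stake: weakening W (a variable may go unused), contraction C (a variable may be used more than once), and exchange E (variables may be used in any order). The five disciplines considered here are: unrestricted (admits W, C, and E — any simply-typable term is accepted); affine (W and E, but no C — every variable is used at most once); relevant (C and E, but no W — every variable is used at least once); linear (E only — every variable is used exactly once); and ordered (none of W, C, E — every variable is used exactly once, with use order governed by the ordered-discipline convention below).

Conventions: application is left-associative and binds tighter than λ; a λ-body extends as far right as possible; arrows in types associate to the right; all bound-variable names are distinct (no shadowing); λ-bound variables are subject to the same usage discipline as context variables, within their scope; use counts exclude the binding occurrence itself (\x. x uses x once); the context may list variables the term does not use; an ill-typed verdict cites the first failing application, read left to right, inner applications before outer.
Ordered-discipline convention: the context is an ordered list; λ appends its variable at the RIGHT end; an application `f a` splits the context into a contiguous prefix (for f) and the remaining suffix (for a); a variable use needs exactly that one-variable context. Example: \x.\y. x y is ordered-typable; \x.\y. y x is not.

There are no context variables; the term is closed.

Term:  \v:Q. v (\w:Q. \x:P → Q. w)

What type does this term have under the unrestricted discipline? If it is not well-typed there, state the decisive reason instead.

not well-typed under unrestricted — the type mismatch rejects it
counts: v (λ-bound) ×1, w (λ-bound) ×1, x (λ-bound) ×0
left-to-right use order: v, w
typing: ill-typed: non-arrow in function slot: Q
summary: ordered ✗, linear ✗, affine ✗, relevant ✗, unrestricted ✗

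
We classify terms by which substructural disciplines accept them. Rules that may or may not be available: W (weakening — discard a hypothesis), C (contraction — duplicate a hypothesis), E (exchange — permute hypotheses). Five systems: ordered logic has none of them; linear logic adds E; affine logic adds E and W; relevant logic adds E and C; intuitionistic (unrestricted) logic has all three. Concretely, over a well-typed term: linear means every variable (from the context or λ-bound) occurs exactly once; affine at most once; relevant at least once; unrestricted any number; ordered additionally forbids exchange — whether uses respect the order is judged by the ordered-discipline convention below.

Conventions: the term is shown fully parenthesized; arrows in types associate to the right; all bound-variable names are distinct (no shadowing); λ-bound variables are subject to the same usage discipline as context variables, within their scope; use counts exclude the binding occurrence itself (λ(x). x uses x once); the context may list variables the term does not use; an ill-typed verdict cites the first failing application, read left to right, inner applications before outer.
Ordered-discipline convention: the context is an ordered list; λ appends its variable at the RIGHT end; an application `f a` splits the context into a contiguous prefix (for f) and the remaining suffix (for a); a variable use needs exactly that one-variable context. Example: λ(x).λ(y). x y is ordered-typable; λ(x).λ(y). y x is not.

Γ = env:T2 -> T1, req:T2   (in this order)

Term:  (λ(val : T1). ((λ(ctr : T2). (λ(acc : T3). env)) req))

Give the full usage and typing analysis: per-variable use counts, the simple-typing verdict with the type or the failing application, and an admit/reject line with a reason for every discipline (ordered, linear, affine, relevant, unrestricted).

use counts: env=1; req=1; val [bound]=0; ctr [bound]=0; acc [bound]=0
order of uses: env, req
typing: the term checks, with type T1 -> T3 -> T2 -> T1
ordered ✗ (val, ctr, acc left unused)
linear ✗ (val, ctr, acc left unused)
affine ✓ (env, req, val, ctr, acc: no repeats, contraction unneeded)
relevant ✗ (val, ctr, acc left unused)
unrestricted ✓ (well-typed at T1 -> T3 -> T2 -> T1; no restrictions here)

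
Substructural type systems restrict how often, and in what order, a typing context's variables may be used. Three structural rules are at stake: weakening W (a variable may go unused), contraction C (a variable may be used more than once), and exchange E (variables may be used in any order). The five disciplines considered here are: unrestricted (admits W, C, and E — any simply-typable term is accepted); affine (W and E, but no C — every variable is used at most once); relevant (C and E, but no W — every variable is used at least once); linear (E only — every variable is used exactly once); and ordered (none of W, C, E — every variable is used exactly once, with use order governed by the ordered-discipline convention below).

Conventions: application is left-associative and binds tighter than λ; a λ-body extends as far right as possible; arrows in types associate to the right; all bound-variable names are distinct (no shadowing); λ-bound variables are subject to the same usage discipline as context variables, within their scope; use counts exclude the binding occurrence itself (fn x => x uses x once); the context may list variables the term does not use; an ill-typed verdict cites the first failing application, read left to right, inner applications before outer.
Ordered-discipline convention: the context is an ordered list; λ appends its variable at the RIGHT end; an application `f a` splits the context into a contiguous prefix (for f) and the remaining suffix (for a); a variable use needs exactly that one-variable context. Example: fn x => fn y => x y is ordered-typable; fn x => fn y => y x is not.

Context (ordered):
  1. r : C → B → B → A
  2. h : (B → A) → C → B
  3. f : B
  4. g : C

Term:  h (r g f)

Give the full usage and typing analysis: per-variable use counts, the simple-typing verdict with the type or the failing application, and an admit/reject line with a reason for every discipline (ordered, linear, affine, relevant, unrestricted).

variable uses: r ×1, h ×1, f ×1, g ×1
use order (left to right): h, r, g, f
typing: well-typed at C → B
ordered: ✗ — no contiguous prefix/suffix split fits h, r, g, f
linear: ✓ — exactly-once usage across r, h, f, g
affine: ✓ — no duplicate uses among r, h, f, g
relevant: ✓ — none of r, h, f, g goes unused
unrestricted: ✓ — typability at C → B is all that's needed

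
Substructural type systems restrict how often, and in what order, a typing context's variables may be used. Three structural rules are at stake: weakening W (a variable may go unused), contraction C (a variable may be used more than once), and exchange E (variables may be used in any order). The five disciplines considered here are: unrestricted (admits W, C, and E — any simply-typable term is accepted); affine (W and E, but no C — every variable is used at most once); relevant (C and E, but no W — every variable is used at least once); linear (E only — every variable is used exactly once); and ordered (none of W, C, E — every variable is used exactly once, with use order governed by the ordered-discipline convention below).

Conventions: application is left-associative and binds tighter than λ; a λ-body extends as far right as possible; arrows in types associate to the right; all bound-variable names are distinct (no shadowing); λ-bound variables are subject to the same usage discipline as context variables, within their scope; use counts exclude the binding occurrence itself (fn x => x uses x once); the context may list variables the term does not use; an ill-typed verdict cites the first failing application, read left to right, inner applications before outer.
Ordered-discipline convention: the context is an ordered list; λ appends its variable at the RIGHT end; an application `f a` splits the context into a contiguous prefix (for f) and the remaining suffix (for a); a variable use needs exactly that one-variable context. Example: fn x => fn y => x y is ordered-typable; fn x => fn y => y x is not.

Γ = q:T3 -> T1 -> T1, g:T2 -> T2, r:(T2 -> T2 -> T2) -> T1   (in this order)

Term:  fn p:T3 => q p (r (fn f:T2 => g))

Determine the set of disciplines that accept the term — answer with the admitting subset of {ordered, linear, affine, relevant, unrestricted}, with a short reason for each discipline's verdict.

admitting disciplines: affine, unrestricted
use counts: q=1; g=1; r=1; p [bound]=1; f [bound]=0
use order (left to right): q, p, r, g
typing: ✓ — T3 -> T1
ordered: ✗, f left unused
linear: ✗, f left unused
affine: ✓, at most one use each (q, g, r, p, f)
relevant: ✗, f left unused
unrestricted: ✓, simply typable at T3 -> T1; W, C, E all held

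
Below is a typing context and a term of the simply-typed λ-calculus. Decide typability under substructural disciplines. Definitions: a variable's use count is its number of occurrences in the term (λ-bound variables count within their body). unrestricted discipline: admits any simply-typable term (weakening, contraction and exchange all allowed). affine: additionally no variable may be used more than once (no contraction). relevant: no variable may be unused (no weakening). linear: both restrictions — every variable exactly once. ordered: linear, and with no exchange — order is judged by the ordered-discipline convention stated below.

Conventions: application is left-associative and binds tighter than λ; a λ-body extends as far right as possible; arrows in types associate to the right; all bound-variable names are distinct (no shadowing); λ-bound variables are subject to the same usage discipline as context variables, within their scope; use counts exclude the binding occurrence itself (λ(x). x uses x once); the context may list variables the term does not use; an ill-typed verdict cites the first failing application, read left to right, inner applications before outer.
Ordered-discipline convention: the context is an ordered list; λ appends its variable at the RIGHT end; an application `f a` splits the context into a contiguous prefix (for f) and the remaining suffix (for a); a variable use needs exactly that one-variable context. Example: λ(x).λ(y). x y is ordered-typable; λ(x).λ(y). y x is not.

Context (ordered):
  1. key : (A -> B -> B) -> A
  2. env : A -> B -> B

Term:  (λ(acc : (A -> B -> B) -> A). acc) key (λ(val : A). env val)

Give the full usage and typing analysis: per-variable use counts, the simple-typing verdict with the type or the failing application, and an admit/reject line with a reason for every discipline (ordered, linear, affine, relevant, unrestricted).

use counts: key: 1, env: 1, acc (λ-bound): 1, val (λ-bound): 1
left-to-right use order: acc, key, env, val
typing: well-typed — term : A
ordered: ✓ — key, env, acc, val: once each, no exchange needed
linear: ✓ — each of key, env, acc, val used exactly once
affine: ✓ — key, env, acc, val: no repeats, contraction unneeded
relevant: ✓ — key, env, acc, val: all used, weakening unneeded
unrestricted: ✓ — simply typable at A; W, C, E all held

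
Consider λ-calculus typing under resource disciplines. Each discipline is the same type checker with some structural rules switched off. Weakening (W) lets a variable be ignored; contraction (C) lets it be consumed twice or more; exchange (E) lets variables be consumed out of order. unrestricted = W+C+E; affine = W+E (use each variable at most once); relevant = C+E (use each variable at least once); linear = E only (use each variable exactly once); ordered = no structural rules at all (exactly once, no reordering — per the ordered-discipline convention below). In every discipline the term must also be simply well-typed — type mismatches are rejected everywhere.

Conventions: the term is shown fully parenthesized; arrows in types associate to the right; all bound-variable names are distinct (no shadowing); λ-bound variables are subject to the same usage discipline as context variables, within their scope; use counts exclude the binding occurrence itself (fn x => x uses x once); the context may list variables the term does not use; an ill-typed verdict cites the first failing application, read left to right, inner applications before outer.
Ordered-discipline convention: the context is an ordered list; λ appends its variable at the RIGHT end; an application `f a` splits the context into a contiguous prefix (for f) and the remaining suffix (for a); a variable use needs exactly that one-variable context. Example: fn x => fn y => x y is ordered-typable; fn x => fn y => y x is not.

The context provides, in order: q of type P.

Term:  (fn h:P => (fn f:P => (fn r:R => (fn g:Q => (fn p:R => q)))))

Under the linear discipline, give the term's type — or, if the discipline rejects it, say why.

not well-typed under linear — needs weakening: h, f, r, g, p unused
counts: q ×1, h (bound) ×0, f (bound) ×0, r (bound) ×0, g (bound) ×0, p (bound) ×0
use order (left to right): q
typing: well-typed at P → P → R → Q → R → P
summary: ordered ✗; linear ✗; affine ✓; relevant ✗; unrestricted ✓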